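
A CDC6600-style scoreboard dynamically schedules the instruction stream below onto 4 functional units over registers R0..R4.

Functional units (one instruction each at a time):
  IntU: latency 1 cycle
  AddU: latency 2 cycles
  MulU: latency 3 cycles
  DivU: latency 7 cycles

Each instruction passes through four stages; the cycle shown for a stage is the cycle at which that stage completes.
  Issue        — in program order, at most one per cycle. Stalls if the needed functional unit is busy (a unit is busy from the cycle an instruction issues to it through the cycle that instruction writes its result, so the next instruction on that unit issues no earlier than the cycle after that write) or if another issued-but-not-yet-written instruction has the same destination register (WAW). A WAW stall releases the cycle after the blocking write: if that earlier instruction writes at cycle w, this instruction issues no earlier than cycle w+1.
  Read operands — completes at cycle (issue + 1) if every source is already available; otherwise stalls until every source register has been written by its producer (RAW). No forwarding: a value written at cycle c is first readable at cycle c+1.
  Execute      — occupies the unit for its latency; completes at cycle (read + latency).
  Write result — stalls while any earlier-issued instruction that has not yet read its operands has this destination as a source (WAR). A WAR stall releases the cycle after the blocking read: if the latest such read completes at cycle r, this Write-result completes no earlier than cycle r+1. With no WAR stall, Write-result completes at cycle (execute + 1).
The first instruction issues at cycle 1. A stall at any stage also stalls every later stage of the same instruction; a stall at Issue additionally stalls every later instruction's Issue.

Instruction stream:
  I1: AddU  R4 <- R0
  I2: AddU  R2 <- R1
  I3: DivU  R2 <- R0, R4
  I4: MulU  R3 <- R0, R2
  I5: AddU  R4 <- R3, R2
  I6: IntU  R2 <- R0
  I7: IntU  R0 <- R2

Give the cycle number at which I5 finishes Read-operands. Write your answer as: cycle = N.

cycle = 26

I1  is:1  ro:2  ex:4  wr:5
I2  is:6  ro:7  ex:9  wr:10  — struct: AddU busy until I1 writes@5
I3  is:11  ro:12  ex:19  wr:20  — WAW R2: wait I2 write@10
I4  is:12  ro:21  ex:24  wr:25  — RAW R2: wait I3 write@20
I5  is:13  ro:26  ex:28  wr:29  — RAW R3: wait I4 write@25
I6  is:21  ro:22  ex:23  wr:27  — WAW R2: wait I3 write@20, WAR R2: wait I5 read@26
I7  is:28  ro:29  ex:30  wr:31  — struct: IntU busy until I6 writes@27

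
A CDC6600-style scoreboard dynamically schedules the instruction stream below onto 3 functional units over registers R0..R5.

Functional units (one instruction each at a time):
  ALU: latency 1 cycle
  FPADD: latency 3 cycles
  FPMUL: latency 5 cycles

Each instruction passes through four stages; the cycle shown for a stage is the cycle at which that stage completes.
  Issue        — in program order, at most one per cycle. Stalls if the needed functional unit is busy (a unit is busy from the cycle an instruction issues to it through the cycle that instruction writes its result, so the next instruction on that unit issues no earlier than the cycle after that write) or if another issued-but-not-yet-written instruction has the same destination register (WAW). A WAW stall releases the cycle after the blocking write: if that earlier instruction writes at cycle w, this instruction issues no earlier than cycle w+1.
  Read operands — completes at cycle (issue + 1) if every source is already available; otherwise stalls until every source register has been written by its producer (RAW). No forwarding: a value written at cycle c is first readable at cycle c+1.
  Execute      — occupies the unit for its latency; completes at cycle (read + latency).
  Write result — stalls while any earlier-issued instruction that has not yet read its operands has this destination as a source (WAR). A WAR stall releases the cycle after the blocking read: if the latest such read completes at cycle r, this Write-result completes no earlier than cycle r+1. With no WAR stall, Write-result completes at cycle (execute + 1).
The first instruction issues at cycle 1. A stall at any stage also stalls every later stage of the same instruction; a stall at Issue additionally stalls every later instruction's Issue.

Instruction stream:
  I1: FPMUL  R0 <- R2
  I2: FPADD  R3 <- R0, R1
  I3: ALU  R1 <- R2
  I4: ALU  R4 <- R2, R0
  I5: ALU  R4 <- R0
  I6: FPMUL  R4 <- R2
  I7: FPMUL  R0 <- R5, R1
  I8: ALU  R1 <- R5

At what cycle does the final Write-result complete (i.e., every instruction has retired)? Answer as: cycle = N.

[1] I1→FPMUL
[2] I1 RO | I2→FPADD
[3] I3→ALU
[4] I3 RO
[5] I3 EX
[7] I1 EX
[8] I1 WR R0
[9] I2 RO
[10] I3 WR R1
[11] I4→ALU
[12] I2 EX | I4 RO
[13] I2 WR R3 | I4 EX
[14] I4 WR R4
[15] I5→ALU
[16] I5 RO
[17] I5 EX
[18] I5 WR R4
[19] I6→FPMUL
[20] I6 RO
[25] I6 EX
[26] I6 WR R4
[27] I7→FPMUL
[28] I7 RO | I8→ALU
[29] I8 RO
[30] I8 EX
[31] I8 WR R1
[33] I7 EX
[34] I7 WR R0

cycle = 34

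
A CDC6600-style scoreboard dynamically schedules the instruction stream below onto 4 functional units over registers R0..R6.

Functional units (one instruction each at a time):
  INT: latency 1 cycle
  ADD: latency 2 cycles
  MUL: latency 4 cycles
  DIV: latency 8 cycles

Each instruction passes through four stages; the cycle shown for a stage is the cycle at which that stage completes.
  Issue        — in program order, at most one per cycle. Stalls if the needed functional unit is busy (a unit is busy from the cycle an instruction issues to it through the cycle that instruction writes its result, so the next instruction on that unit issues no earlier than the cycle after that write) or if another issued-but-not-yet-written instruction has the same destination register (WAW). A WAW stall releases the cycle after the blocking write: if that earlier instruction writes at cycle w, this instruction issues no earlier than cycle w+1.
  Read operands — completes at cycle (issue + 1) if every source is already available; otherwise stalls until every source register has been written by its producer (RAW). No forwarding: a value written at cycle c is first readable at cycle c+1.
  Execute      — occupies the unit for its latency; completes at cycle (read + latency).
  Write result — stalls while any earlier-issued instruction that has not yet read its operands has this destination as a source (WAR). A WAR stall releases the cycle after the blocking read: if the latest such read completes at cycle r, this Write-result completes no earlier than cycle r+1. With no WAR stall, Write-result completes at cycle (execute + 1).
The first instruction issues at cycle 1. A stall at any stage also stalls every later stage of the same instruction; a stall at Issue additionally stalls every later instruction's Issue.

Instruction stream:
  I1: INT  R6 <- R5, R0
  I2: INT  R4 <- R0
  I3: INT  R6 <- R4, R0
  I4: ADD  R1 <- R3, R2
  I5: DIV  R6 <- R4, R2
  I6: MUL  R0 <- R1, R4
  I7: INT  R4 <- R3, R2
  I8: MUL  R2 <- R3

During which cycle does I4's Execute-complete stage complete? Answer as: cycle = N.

[I1] 1/2/3/4
[I2] 5/6/7/8  (struct: INT busy until I1 writes@4)
[I3] 9/10/11/12  (struct: INT busy until I2 writes@8)
[I4] 10/11/13/14
[I5] 13/14/22/23  (WAW R6: wait I3 write@12)
[I6] 14/15/19/20
[I7] 15/16/17/18
[I8] 21/22/26/27  (struct: MUL busy until I6 writes@20)

cycle = 13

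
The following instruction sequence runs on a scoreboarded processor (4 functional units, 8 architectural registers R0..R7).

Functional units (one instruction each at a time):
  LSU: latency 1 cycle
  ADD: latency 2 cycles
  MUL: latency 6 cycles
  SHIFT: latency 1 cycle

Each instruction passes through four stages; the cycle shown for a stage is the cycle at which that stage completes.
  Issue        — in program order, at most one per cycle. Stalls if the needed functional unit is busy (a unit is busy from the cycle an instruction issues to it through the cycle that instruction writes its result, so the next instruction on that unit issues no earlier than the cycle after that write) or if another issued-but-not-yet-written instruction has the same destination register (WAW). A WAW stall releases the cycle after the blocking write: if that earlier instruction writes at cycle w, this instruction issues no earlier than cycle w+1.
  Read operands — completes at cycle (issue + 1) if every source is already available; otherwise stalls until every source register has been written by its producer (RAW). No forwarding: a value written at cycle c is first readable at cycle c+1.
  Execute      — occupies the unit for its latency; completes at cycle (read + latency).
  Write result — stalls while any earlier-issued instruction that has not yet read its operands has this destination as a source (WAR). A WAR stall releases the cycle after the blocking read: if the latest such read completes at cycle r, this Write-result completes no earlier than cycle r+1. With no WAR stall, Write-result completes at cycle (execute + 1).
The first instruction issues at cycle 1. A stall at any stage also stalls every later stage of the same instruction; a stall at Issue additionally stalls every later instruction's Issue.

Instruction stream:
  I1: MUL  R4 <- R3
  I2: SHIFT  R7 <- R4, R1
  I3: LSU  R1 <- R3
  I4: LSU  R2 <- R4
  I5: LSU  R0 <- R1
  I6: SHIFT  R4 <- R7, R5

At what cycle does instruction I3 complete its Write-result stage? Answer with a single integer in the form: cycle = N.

cycle = 11

cycle 1: I1 issues→MUL
cycle 2: I1 reads, I2 issues→SHIFT
cycle 3: I3 issues→LSU
cycle 4: I3 reads
cycle 5: I3 exec-done
cycle 8: I1 exec-done
cycle 9: I1 writes R4
cycle 10: I2 reads
cycle 11: I2 exec-done, I3 writes R1
cycle 12: I2 writes R7, I4 issues→LSU
cycle 13: I4 reads
cycle 14: I4 exec-done
cycle 15: I4 writes R2
cycle 16: I5 issues→LSU
cycle 17: I5 reads, I6 issues→SHIFT
cycle 18: I5 exec-done, I6 reads
cycle 19: I5 writes R0, I6 exec-done
cycle 20: I6 writes R4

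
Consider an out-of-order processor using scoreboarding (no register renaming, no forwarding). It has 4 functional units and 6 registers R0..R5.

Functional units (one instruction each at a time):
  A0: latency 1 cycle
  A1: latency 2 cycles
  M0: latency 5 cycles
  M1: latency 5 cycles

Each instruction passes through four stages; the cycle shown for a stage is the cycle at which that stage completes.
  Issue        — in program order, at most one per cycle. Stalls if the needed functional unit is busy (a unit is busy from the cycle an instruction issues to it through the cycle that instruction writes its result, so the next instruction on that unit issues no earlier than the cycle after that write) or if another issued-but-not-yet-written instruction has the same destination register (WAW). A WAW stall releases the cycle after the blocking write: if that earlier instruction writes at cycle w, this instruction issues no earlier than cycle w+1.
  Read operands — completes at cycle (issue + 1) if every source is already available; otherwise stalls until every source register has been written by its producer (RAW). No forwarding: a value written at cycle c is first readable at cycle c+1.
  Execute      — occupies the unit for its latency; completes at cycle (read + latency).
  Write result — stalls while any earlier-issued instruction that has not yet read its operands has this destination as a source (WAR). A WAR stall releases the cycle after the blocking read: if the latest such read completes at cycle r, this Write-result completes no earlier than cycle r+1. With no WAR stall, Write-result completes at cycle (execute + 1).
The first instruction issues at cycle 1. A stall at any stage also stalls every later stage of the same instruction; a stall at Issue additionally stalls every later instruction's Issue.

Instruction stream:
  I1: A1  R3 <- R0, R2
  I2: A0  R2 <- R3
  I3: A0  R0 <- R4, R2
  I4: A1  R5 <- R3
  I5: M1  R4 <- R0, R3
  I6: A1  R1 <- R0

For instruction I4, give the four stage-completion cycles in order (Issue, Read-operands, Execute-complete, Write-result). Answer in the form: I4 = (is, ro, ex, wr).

[I1] 1/2/4/5
[I2] 2/6/7/8  (RAW R3: wait I1 write@5)
[I3] 9/10/11/12  (struct: A0 busy until I2 writes@8)
[I4] 10/11/13/14
[I5] 11/13/18/19  (RAW R0: wait I3 write@12)
[I6] 15/16/18/19  (struct: A1 busy until I4 writes@14)

I4 = (10, 11, 13, 14)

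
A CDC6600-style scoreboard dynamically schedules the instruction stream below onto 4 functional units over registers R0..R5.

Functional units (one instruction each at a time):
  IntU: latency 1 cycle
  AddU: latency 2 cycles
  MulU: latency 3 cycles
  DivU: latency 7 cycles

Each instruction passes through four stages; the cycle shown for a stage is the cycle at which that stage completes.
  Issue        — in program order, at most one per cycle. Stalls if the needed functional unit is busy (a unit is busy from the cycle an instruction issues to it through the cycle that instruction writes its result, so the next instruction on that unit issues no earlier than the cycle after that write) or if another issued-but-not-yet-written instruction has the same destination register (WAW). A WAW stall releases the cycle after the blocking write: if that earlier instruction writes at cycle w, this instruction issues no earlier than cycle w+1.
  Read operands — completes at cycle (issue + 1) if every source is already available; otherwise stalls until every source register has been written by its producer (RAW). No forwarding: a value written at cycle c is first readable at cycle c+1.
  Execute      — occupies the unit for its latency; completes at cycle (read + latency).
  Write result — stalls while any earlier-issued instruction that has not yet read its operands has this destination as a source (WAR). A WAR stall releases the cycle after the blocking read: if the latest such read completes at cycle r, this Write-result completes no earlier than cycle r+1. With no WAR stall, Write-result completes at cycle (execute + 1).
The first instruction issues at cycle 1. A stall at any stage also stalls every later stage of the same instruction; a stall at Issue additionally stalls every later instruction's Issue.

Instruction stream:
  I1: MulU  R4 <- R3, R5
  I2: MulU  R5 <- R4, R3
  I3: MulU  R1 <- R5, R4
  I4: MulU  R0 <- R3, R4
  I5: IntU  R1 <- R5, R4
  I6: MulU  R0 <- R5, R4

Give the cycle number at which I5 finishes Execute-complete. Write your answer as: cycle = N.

I1: IS=1 RO=2 EX=5 WR=6
I2: IS=7 RO=8 EX=11 WR=12  [struct: MulU busy until I1 writes@6]
I3: IS=13 RO=14 EX=17 WR=18  [struct: MulU busy until I2 writes@12]
I4: IS=19 RO=20 EX=23 WR=24  [struct: MulU busy until I3 writes@18]
I5: IS=20 RO=21 EX=22 WR=23
I6: IS=25 RO=26 EX=29 WR=30  [struct: MulU busy until I4 writes@24]

cycle = 22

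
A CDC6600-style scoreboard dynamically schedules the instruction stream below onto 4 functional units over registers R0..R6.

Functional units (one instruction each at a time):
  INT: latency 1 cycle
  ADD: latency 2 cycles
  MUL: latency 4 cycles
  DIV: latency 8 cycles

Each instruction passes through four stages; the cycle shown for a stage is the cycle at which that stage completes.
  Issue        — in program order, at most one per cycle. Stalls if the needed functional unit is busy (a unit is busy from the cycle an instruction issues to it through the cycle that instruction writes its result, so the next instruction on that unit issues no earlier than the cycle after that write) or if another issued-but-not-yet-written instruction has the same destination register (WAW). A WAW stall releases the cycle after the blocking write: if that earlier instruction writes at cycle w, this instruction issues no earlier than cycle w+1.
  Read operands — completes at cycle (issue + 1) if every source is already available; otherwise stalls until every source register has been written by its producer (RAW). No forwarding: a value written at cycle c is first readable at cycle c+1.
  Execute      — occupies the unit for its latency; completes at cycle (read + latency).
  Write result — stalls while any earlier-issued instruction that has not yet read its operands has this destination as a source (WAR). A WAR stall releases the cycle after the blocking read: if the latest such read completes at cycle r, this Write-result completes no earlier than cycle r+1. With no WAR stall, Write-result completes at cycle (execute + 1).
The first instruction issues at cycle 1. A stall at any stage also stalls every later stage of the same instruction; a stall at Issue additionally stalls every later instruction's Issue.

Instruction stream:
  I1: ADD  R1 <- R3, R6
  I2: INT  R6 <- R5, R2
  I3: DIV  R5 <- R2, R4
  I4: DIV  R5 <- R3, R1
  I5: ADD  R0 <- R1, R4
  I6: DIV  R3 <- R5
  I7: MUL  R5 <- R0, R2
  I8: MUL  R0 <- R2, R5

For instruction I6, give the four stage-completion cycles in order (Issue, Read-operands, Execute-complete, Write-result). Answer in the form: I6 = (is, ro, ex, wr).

I6 = (25, 26, 34, 35)

  I1 | 1 | 2 | 4 | 5
  I2 | 2 | 3 | 4 | 5
  I3 | 3 | 4 | 12 | 13
  I4 | 14 | 15 | 23 | 24   struct: DIV busy until I3 writes@13
  I5 | 15 | 16 | 18 | 19
  I6 | 25 | 26 | 34 | 35   struct: DIV busy until I4 writes@24
  I7 | 26 | 27 | 31 | 32
  I8 | 33 | 34 | 38 | 39   struct: MUL busy until I7 writes@32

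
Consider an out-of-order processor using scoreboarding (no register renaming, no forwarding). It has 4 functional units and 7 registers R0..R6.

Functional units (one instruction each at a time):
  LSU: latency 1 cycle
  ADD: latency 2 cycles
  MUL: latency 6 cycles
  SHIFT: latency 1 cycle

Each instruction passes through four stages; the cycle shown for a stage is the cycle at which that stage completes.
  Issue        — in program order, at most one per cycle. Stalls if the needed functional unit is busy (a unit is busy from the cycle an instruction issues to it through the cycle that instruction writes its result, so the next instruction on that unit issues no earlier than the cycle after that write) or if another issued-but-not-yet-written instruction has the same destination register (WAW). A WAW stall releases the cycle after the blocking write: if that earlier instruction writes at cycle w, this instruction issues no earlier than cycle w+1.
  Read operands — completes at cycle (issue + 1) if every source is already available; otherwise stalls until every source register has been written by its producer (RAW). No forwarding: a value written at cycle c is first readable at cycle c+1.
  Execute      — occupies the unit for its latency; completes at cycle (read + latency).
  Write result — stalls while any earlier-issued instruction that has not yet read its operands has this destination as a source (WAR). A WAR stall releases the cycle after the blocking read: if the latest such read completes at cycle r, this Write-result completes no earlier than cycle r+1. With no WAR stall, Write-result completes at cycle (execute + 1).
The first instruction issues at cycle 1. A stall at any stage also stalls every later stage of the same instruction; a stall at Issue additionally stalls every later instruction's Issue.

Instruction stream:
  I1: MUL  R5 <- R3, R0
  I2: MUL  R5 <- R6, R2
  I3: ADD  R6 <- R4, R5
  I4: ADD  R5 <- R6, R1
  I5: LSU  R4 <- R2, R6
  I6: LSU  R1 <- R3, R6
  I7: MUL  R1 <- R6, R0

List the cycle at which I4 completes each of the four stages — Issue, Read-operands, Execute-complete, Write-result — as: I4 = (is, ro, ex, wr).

[I1] 1/2/8/9
[I2] 10/11/17/18  (struct: MUL busy until I1 writes@9)
[I3] 11/19/21/22  (RAW R5: wait I2 write@18)
[I4] 23/24/26/27  (struct: ADD busy until I3 writes@22)
[I5] 24/25/26/27
[I6] 28/29/30/31  (struct: LSU busy until I5 writes@27)
[I7] 32/33/39/40  (WAW R1: wait I6 write@31)

I4 = (23, 24, 26, 27)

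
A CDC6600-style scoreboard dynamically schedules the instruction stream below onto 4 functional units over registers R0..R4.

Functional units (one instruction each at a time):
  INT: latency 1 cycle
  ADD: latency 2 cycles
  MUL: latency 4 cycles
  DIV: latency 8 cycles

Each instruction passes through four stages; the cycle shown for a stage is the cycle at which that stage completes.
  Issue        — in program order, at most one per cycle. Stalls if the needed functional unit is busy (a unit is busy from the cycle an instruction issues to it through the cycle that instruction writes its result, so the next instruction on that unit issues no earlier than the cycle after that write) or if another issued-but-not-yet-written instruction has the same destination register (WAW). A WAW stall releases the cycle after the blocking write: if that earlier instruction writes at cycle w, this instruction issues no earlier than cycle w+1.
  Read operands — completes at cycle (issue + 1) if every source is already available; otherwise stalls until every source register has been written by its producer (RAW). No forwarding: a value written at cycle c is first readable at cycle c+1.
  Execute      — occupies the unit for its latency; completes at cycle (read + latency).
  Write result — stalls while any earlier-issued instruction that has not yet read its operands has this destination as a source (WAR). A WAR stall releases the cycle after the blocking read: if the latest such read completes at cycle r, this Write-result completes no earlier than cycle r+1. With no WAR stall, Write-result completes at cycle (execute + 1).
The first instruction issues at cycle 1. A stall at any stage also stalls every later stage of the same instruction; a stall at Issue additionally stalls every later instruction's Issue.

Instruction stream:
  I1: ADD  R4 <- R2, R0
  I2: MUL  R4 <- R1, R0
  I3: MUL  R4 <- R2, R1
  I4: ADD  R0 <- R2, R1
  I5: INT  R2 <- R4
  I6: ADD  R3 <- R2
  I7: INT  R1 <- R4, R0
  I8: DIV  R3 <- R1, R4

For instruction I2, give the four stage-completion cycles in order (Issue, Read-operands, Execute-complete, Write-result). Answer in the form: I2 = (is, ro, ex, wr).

1) issue 1, read 2, done 4, write 5
2) issue 6, read 7, done 11, write 12  <WAW R4: wait I1 write@5>
3) issue 13, read 14, done 18, write 19  <struct: MUL busy until I2 writes@12>
4) issue 14, read 15, done 17, write 18
5) issue 15, read 20, done 21, write 22  <RAW R4: wait I3 write@19>
6) issue 19, read 23, done 25, write 26  <struct: ADD busy until I4 writes@18 / RAW R2: wait I5 write@22>
7) issue 23, read 24, done 25, write 26  <struct: INT busy until I5 writes@22>
8) issue 27, read 28, done 36, write 37  <WAW R3: wait I6 write@26>

I2 = (6, 7, 11, 12)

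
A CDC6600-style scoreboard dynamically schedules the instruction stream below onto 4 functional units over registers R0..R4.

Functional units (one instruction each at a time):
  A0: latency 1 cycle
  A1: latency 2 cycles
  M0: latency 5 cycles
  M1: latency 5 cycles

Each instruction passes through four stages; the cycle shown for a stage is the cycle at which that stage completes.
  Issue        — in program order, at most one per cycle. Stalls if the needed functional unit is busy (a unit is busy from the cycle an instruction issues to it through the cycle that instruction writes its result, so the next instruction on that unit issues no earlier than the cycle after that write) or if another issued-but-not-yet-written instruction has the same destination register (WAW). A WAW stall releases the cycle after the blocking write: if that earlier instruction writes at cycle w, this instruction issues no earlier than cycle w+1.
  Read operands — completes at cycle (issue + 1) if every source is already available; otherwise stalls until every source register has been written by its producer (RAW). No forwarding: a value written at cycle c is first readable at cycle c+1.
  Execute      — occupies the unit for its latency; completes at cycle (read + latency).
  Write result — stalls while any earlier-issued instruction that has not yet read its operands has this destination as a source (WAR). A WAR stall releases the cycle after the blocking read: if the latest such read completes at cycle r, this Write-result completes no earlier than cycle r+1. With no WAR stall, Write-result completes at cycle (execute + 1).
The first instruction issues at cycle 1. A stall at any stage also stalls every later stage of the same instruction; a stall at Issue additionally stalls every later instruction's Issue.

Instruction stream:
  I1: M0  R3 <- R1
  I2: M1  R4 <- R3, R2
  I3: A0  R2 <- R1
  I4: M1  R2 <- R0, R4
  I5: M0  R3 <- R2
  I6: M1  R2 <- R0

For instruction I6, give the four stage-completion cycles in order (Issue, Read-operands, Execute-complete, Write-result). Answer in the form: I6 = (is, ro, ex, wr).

  I1 | 1 | 2 | 7 | 8
  I2 | 2 | 9 | 14 | 15   RAW R3: wait I1 write@8
  I3 | 3 | 4 | 5 | 10   WAR R2: wait I2 read@9
  I4 | 16 | 17 | 22 | 23   struct: M1 busy until I2 writes@15
  I5 | 17 | 24 | 29 | 30   RAW R2: wait I4 write@23
  I6 | 24 | 25 | 30 | 31   struct: M1 busy until I4 writes@23

I6 = (24, 25, 30, 31)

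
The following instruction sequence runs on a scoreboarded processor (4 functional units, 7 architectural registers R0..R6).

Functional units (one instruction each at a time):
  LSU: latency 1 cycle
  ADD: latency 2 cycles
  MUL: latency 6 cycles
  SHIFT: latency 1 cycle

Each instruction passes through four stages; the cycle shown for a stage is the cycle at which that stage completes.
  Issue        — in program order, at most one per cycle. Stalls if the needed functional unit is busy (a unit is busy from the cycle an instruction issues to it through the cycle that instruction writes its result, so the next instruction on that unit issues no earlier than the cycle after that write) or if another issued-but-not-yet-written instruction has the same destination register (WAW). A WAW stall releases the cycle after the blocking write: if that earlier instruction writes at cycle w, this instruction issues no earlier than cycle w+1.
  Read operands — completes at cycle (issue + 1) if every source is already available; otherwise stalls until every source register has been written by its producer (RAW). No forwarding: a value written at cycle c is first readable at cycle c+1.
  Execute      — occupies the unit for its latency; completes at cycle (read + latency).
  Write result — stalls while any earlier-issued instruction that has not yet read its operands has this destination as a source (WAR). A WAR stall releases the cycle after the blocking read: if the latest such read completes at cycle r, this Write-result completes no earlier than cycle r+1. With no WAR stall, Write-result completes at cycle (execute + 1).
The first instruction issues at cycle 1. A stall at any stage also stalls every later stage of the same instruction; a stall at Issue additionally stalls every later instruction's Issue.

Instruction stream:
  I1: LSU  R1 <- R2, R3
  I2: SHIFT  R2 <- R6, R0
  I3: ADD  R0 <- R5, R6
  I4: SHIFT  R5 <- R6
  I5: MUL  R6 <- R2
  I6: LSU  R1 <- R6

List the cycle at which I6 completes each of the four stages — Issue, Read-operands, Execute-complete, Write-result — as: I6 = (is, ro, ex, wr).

1) issue 1, read 2, done 3, write 4
2) issue 2, read 3, done 4, write 5
3) issue 3, read 4, done 6, write 7
4) issue 6, read 7, done 8, write 9  <struct: SHIFT busy until I2 writes@5>
5) issue 7, read 8, done 14, write 15
6) issue 8, read 16, done 17, write 18  <RAW R6: wait I5 write@15>

I6 = (8, 16, 17, 18)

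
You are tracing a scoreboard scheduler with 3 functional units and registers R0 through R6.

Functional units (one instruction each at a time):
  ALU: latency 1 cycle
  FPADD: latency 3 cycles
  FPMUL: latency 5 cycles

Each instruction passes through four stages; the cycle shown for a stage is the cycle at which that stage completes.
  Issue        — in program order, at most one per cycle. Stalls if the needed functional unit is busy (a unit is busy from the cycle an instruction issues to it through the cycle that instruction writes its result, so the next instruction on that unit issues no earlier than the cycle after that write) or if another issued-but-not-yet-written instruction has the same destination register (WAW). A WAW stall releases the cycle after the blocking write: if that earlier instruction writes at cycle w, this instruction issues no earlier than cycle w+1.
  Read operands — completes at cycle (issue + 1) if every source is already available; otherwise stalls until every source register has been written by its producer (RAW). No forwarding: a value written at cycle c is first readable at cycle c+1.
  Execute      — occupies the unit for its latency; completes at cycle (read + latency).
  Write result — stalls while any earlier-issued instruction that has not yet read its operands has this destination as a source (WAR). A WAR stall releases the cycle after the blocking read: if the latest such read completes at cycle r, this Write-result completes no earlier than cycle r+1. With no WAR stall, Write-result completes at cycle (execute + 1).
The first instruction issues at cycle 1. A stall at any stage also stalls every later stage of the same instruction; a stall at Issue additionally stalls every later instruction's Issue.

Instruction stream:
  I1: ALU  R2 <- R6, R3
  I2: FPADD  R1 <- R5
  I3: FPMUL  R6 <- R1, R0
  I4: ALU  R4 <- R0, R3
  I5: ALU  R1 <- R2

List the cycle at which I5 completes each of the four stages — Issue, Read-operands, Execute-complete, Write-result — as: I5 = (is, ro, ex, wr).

c1: I1→ALU
c2: I1 RO; I2→FPADD
c3: I1 EX; I2 RO; I3→FPMUL
c4: I1 WR R2
c5: I4→ALU
c6: I2 EX; I4 RO
c7: I2 WR R1; I4 EX
c8: I3 RO; I4 WR R4
c9: I5→ALU
c10: I5 RO
c11: I5 EX
c12: I5 WR R1
c13: I3 EX
c14: I3 WR R6

I5 = (9, 10, 11, 12)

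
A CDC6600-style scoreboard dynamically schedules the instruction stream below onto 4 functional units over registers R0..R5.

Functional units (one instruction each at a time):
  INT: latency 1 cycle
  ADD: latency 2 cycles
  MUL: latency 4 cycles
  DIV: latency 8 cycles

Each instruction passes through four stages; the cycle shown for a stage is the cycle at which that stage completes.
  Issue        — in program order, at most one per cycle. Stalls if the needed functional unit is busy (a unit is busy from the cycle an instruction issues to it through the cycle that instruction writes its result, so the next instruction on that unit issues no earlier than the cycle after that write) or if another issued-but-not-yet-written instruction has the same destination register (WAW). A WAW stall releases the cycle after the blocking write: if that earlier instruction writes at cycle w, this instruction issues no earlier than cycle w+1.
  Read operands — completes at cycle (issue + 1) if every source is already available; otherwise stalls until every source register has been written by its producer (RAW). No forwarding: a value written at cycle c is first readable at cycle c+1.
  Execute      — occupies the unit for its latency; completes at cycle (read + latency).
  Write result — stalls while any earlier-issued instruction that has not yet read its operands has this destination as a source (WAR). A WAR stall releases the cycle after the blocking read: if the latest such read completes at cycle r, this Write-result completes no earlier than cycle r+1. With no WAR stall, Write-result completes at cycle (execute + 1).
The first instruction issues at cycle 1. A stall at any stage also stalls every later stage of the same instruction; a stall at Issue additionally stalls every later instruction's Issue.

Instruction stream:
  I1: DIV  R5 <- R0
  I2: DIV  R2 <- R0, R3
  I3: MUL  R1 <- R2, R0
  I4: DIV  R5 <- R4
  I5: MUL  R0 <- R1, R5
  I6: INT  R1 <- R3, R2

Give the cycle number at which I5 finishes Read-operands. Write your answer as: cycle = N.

cycle 1: I1 dispatched to DIV
cycle 2: I1 operands ready
cycle 10: I1 complete
cycle 11: R5←I1
cycle 12: I2 dispatched to DIV
cycle 13: I2 operands ready · I3 dispatched to MUL
cycle 21: I2 complete
cycle 22: R2←I2
cycle 23: I3 operands ready · I4 dispatched to DIV
cycle 24: I4 operands ready
cycle 27: I3 complete
cycle 28: R1←I3
cycle 29: I5 dispatched to MUL
cycle 30: I6 dispatched to INT
cycle 31: I6 operands ready
cycle 32: I4 complete · I6 complete
cycle 33: R5←I4
cycle 34: I5 operands ready
cycle 35: R1←I6
cycle 38: I5 complete
cycle 39: R0←I5

cycle = 34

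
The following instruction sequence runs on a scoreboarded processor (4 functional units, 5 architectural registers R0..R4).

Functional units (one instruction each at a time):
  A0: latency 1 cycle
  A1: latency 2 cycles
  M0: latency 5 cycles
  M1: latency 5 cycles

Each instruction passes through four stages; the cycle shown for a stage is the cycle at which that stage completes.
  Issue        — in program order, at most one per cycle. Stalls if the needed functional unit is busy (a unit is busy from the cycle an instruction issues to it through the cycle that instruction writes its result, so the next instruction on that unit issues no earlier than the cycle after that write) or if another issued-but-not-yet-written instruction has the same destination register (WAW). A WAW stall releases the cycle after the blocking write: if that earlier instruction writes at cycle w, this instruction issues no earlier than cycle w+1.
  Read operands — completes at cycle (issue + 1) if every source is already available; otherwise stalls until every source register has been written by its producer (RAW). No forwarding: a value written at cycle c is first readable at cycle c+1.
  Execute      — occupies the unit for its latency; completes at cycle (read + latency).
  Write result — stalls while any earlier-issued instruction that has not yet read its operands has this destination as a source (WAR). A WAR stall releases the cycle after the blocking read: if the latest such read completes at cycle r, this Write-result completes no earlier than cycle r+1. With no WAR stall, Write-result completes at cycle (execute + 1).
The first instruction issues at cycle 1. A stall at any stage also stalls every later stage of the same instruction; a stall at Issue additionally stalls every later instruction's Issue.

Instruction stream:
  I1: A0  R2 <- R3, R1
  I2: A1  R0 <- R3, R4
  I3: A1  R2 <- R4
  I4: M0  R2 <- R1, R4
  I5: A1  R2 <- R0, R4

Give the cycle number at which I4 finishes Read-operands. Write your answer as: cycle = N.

[1] I1→A0
[2] I1 RO, I2→A1
[3] I1 EX, I2 RO
[4] I1 WR R2
[5] I2 EX
[6] I2 WR R0
[7] I3→A1
[8] I3 RO
[10] I3 EX
[11] I3 WR R2
[12] I4→M0
[13] I4 RO
[18] I4 EX
[19] I4 WR R2
[20] I5→A1
[21] I5 RO
[23] I5 EX
[24] I5 WR R2

cycle = 13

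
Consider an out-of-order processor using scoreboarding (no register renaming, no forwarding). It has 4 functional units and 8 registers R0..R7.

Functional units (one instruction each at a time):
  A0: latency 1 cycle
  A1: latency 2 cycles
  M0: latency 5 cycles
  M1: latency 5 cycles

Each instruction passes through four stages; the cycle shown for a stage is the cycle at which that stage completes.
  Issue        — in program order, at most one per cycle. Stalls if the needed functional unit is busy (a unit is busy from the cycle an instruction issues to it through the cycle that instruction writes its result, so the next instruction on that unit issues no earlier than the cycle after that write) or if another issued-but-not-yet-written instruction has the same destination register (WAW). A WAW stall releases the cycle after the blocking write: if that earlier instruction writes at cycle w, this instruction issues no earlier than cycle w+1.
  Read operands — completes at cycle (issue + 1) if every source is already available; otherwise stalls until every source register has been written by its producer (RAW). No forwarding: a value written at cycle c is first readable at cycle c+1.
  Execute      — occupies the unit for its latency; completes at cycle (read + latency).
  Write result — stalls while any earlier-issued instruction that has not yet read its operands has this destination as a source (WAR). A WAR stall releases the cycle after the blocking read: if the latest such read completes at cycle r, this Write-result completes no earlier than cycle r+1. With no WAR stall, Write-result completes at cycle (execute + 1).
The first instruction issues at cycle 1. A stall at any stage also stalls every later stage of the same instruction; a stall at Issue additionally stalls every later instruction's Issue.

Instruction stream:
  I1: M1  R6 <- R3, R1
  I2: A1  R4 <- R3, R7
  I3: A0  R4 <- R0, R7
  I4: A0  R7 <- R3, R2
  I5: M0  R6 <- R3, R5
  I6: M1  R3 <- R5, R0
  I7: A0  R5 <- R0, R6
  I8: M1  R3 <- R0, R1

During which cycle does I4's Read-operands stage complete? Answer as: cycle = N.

  I1 | 1 | 2 | 7 | 8
  I2 | 2 | 3 | 5 | 6
  I3 | 7 | 8 | 9 | 10   WAW R4: wait I2 write@6
  I4 | 11 | 12 | 13 | 14   struct: A0 busy until I3 writes@10
  I5 | 12 | 13 | 18 | 19
  I6 | 13 | 14 | 19 | 20
  I7 | 15 | 20 | 21 | 22   struct: A0 busy until I4 writes@14 · RAW R6: wait I5 write@19
  I8 | 21 | 22 | 27 | 28   struct: M1 busy until I6 writes@20

cycle = 12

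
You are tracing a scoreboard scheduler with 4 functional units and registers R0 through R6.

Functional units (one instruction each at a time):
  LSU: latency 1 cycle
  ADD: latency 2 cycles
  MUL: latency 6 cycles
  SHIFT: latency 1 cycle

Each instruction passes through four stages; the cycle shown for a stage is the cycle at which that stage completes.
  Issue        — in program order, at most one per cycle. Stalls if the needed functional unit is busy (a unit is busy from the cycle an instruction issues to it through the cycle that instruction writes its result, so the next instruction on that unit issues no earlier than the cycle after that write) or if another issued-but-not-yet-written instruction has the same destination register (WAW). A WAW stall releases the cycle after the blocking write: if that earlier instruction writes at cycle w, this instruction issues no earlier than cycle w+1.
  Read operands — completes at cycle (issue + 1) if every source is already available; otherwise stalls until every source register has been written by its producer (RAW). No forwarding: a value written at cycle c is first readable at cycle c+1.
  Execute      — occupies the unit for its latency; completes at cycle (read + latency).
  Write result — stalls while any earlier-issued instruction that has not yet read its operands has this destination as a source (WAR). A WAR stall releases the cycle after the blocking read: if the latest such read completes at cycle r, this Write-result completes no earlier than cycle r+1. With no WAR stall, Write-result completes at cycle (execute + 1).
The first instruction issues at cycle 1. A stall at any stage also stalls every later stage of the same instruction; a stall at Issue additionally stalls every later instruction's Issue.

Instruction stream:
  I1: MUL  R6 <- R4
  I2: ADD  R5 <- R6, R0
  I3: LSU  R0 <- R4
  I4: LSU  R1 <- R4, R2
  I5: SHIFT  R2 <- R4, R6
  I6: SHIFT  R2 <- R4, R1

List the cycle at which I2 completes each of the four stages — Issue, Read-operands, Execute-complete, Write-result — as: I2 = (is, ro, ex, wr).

I2 = (2, 10, 12, 13)

[I1] 1/2/8/9
[I2] 2/10/12/13  (RAW R6: wait I1 write@9)
[I3] 3/4/5/11  (WAR R0: wait I2 read@10)
[I4] 12/13/14/15  (struct: LSU busy until I3 writes@11)
[I5] 13/14/15/16
[I6] 17/18/19/20  (struct: SHIFT busy until I5 writes@16)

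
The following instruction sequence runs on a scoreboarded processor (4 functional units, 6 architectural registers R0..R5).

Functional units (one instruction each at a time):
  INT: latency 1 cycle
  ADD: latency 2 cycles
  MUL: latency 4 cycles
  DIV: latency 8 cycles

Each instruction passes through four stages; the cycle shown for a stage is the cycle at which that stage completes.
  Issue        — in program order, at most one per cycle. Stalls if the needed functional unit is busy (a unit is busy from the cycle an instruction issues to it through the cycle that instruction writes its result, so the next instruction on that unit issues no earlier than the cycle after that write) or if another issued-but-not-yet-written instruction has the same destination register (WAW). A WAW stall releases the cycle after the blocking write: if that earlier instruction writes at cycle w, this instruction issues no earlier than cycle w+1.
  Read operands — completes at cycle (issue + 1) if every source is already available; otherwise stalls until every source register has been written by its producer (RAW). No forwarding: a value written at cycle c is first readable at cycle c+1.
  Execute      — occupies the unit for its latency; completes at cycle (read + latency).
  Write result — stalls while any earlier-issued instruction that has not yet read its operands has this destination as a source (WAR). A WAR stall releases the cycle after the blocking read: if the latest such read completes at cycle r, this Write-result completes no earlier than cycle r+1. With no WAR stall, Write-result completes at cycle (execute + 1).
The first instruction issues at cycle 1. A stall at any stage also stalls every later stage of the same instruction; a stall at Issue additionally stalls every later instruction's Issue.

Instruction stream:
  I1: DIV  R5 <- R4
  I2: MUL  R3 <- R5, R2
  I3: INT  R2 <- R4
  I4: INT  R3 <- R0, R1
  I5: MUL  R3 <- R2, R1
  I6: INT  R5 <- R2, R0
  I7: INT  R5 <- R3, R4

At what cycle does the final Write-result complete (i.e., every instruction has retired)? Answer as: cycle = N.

1) issue 1, read 2, done 10, write 11
2) issue 2, read 12, done 16, write 17  <RAW R5: wait I1 write@11>
3) issue 3, read 4, done 5, write 13  <WAR R2: wait I2 read@12>
4) issue 18, read 19, done 20, write 21  <WAW R3: wait I2 write@17>
5) issue 22, read 23, done 27, write 28  <WAW R3: wait I4 write@21>
6) issue 23, read 24, done 25, write 26
7) issue 27, read 29, done 30, write 31  <struct: INT busy until I6 writes@26 / RAW R3: wait I5 write@28>

cycle = 31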